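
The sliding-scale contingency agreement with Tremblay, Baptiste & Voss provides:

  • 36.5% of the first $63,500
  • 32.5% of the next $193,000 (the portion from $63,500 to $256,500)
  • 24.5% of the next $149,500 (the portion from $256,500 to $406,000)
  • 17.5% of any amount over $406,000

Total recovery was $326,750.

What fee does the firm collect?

First $63,500 at 36.5% = $23,177.50
Next $193,000 at 32.5% = $62,725.00
Remaining $70,250 at 24.5% = $17,211.25
Fee: $23,177.50 + $62,725.00 + $17,211.25 = $103,113.75

$103,113.75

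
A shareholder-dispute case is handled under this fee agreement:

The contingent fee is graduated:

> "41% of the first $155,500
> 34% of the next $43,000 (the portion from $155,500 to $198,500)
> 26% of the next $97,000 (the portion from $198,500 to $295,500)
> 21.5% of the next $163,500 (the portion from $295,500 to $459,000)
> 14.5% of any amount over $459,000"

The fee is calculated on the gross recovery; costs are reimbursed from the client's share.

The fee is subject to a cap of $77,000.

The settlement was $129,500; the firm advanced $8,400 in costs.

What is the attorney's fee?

Fee base is the gross recovery, $129,500; costs are reimbursed separately.
First $129,500 at 41% = $53,095.00
$53,095.00 is under the $77,000 cap.

$53,095.00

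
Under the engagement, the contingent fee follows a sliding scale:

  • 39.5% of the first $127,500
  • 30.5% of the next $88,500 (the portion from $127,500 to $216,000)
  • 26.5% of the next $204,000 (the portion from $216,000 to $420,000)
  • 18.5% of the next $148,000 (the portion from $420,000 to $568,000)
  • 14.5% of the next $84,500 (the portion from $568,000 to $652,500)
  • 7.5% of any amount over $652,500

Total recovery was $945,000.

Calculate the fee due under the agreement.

$192,985.00

First $127,500 at 39.5% = $50,362.50
Next $88,500 at 30.5% = $26,992.50
Next $204,000 at 26.5% = $54,060.00
Next $148,000 at 18.5% = $27,380.00
Next $84,500 at 14.5% = $12,252.50
Remaining $292,500 at 7.5% = $21,937.50
Fee: $50,362.50 + $26,992.50 + $54,060.00 + $27,380.00 + $12,252.50 + $21,937.50 = $192,985.00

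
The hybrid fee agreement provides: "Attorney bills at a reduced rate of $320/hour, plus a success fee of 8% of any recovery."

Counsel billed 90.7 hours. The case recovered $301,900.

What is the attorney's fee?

Hourly: 90.7 × $320 = $29,024.00
Success fee: 8% of $301,900 = $24,152.00
Total: $29,024.00 + $24,152.00 = $53,176.00

$53,176.00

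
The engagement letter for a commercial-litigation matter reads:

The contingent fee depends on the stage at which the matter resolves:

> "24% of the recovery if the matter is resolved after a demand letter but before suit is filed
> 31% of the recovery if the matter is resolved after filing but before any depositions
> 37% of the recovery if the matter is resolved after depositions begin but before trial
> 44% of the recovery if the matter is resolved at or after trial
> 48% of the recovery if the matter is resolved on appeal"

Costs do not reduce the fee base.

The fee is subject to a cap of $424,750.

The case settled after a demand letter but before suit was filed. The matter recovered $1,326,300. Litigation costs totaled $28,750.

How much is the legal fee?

$318,312.00

Fee base is the gross recovery, $1,326,300; costs are reimbursed separately.
The matter settled after a demand letter but before suit was filed, so the 24% rate applies.
$1,326,300 × 24% = $318,312.00
$318,312.00 is under the $424,750 cap.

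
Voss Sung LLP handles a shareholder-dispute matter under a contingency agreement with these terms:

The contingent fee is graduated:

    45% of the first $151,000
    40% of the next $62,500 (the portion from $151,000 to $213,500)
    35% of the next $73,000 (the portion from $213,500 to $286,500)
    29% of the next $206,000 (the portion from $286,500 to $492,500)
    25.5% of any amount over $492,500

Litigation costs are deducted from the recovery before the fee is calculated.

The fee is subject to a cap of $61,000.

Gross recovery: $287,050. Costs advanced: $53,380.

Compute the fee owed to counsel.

$61,000.00

Fee base (net of costs): $287,050 − $53,380 = $233,670
First $151,000 at 45% = $67,950.00
Next $62,500 at 40% = $25,000.00
Remaining $20,170 at 35% = $7,059.50
Fee: $67,950.00 + $25,000.00 + $7,059.50 = $100,009.50
$100,009.50 exceeds the $61,000 cap, so the fee is capped at $61,000.00.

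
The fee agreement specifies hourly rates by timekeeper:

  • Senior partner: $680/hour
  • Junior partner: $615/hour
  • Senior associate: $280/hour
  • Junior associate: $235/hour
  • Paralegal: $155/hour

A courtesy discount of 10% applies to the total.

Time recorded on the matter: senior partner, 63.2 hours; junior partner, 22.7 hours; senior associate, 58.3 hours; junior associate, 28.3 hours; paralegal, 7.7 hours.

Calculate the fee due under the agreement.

$72,994.05

Senior partner: 63.2 × $680 = $42,976.00
Junior partner: 22.7 × $615 = $13,960.50
Senior associate: 58.3 × $280 = $16,324.00
Junior associate: 28.3 × $235 = $6,650.50
Paralegal: 7.7 × $155 = $1,193.50
Subtotal: $81,104.50
Less 10% discount: −$8,110.45
Total: $81,104.50 − $8,110.45 = $72,994.05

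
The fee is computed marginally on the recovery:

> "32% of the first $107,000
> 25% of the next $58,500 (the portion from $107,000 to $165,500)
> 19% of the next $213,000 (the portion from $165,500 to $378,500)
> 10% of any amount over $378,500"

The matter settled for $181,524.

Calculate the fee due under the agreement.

First $107,000 at 32% = $34,240.00
Next $58,500 at 25% = $14,625.00
Remaining $16,024 at 19% = $3,044.56
Fee: $34,240.00 + $14,625.00 + $3,044.56 = $51,909.56

$51,909.56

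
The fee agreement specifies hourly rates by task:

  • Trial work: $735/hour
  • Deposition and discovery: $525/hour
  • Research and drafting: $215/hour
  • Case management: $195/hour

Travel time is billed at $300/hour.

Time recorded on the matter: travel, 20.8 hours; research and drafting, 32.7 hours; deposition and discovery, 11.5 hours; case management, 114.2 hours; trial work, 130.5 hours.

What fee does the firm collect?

$137,494.50

Trial work: 130.5 × $735 = $95,917.50
Deposition and discovery: 11.5 × $525 = $6,037.50
Research and drafting: 32.7 × $215 = $7,030.50
Case management: 114.2 × $195 = $22,269.00
Subtotal: $95,917.50 + $6,037.50 + $7,030.50 + $22,269.00 = $131,254.50
Travel: 20.8 × $300 = $6,240.00
Total: $131,254.50 + $6,240.00 = $137,494.50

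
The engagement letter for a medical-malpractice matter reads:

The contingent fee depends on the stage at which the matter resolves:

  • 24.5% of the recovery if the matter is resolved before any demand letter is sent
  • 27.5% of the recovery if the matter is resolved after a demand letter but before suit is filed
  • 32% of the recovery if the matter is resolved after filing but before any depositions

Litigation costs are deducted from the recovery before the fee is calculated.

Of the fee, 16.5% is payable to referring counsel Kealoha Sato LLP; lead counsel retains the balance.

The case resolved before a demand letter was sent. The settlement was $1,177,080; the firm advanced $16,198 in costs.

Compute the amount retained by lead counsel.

Fee base (net of costs): $1,177,080 − $16,198 = $1,160,882
The matter resolved before a demand letter was sent, so the 24.5% rate applies.
$1,160,882 × 24.5% = $284,416.09
Referral share: 16.5% of $284,416.09 = $46,928.65; lead counsel retains $284,416.09 − $46,928.65 = $237,487.44.

$237,487.44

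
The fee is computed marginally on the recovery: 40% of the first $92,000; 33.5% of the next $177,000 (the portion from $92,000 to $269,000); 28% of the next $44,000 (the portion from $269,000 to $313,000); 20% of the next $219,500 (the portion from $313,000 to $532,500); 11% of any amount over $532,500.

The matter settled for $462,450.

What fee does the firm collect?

First $92,000 at 40% = $36,800.00
Next $177,000 at 33.5% = $59,295.00
Next $44,000 at 28% = $12,320.00
Remaining $149,450 at 20% = $29,890.00
Fee: $36,800.00 + $59,295.00 + $12,320.00 + $29,890.00 = $138,305.00

$138,305.00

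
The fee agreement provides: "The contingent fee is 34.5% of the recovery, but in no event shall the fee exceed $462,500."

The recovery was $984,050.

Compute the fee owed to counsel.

34.5% of $984,050 = $339,497.25
That is under the $462,500 cap.

$339,497.25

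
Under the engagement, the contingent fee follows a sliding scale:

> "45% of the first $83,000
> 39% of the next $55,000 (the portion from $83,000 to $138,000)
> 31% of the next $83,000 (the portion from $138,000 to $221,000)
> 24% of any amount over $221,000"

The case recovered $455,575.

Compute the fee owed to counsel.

First $83,000 at 45% = $37,350.00
Next $55,000 at 39% = $21,450.00
Next $83,000 at 31% = $25,730.00
Remaining $234,575 at 24% = $56,298.00
Fee: $37,350.00 + $21,450.00 + $25,730.00 + $56,298.00 = $140,828.00

$140,828.00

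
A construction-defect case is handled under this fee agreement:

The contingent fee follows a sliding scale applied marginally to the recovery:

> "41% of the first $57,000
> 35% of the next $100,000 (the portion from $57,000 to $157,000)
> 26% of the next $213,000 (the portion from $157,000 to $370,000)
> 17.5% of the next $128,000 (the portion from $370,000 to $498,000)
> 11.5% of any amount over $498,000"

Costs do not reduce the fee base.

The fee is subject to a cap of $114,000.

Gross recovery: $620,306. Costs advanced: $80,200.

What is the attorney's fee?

Fee base is the gross recovery, $620,306; costs are reimbursed separately.
First $57,000 at 41% = $23,370.00
Next $100,000 at 35% = $35,000.00
Next $213,000 at 26% = $55,380.00
Next $128,000 at 17.5% = $22,400.00
Remaining $122,306 at 11.5% = $14,065.19
Fee: $23,370.00 + $35,000.00 + $55,380.00 + $22,400.00 + $14,065.19 = $150,215.19
$150,215.19 exceeds the $114,000 cap, so the fee is capped at $114,000.00.

$114,000.00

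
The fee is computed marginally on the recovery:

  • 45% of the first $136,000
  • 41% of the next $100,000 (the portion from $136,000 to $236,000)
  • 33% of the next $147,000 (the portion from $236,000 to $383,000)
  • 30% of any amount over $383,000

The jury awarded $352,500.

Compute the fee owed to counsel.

First $136,000 at 45% = $61,200.00
Next $100,000 at 41% = $41,000.00
Remaining $116,500 at 33% = $38,445.00
Fee: $61,200.00 + $41,000.00 + $38,445.00 = $140,645.00

$140,645.00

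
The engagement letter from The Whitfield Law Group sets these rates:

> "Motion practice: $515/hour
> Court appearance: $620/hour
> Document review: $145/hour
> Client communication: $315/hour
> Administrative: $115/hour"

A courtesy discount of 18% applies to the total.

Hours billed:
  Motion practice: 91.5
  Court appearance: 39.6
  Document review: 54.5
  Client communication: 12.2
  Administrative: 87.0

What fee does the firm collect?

Motion practice: 91.5 × $515 = $47,122.50
Court appearance: 39.6 × $620 = $24,552.00
Document review: 54.5 × $145 = $7,902.50
Client communication: 12.2 × $315 = $3,843.00
Administrative: 87.0 × $115 = $10,005.00
Subtotal: $93,425.00
Less 18% discount: −$16,816.50
Total: $93,425.00 − $16,816.50 = $76,608.50

$76,608.50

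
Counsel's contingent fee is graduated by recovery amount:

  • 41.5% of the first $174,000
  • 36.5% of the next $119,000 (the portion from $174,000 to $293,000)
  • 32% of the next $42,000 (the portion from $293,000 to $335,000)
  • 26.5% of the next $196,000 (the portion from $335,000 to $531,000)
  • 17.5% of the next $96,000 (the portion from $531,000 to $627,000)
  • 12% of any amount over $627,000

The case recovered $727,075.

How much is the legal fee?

First $174,000 at 41.5% = $72,210.00
Next $119,000 at 36.5% = $43,435.00
Next $42,000 at 32% = $13,440.00
Next $196,000 at 26.5% = $51,940.00
Next $96,000 at 17.5% = $16,800.00
Remaining $100,075 at 12% = $12,009.00
Fee: $72,210.00 + $43,435.00 + $13,440.00 + $51,940.00 + $16,800.00 + $12,009.00 = $209,834.00

$209,834.00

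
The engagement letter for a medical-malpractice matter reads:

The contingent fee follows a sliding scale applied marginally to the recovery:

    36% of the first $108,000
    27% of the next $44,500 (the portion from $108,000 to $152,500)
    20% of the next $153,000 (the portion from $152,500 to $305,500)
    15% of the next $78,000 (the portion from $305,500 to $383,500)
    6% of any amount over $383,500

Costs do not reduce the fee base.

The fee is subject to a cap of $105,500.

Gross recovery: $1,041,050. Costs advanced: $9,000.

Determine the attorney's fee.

Fee base is the gross recovery, $1,041,050; costs are reimbursed separately.
First $108,000 at 36% = $38,880.00
Next $44,500 at 27% = $12,015.00
Next $153,000 at 20% = $30,600.00
Next $78,000 at 15% = $11,700.00
Remaining $657,550 at 6% = $39,453.00
Fee: $38,880.00 + $12,015.00 + $30,600.00 + $11,700.00 + $39,453.00 = $132,648.00
$132,648.00 exceeds the $105,500 cap, so the fee is capped at $105,500.00.

$105,500.00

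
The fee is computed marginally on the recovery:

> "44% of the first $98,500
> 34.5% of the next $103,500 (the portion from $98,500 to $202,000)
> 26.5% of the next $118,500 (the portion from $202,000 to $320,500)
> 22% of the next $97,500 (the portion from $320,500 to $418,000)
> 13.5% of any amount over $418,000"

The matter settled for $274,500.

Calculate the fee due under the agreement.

First $98,500 at 44% = $43,340.00
Next $103,500 at 34.5% = $35,707.50
Remaining $72,500 at 26.5% = $19,212.50
Fee: $43,340.00 + $35,707.50 + $19,212.50 = $98,260.00

$98,260.00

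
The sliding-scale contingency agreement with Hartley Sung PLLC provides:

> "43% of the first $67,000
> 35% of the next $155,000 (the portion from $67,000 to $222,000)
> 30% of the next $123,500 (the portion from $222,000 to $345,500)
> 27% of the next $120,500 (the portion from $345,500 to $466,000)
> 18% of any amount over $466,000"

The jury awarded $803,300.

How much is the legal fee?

First $67,000 at 43% = $28,810.00
Next $155,000 at 35% = $54,250.00
Next $123,500 at 30% = $37,050.00
Next $120,500 at 27% = $32,535.00
Remaining $337,300 at 18% = $60,714.00
Fee: $28,810.00 + $54,250.00 + $37,050.00 + $32,535.00 + $60,714.00 = $213,359.00

$213,359.00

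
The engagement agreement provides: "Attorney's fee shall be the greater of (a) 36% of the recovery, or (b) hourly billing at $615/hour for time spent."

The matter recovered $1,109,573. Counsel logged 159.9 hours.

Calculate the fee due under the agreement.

$399,446.28

(a) 36% of $1,109,573 = $399,446.28
(b) 159.9 × $615 = $98,338.50
The greater is (a): $399,446.28.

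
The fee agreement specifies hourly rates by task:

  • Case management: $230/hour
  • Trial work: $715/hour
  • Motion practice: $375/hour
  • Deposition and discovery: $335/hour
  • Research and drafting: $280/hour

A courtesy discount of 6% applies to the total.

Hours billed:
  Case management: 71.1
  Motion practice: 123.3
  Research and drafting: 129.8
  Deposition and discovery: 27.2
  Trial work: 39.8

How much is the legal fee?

$128,313.29

Case management: 71.1 × $230 = $16,353.00
Trial work: 39.8 × $715 = $28,457.00
Motion practice: 123.3 × $375 = $46,237.50
Deposition and discovery: 27.2 × $335 = $9,112.00
Research and drafting: 129.8 × $280 = $36,344.00
Subtotal: $136,503.50
Less 6% discount: −$8,190.21
Total: $136,503.50 − $8,190.21 = $128,313.29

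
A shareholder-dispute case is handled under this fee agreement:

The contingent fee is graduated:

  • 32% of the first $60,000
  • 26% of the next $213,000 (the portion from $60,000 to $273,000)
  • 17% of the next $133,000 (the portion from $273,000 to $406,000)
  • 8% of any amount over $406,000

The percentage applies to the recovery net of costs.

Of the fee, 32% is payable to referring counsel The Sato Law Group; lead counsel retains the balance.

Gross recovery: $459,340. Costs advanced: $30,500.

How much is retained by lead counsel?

Fee base (net of costs): $459,340 − $30,500 = $428,840
First $60,000 at 32% = $19,200.00
Next $213,000 at 26% = $55,380.00
Next $133,000 at 17% = $22,610.00
Remaining $22,840 at 8% = $1,827.20
Fee: $19,200.00 + $55,380.00 + $22,610.00 + $1,827.20 = $99,017.20
Referral share: 32% of $99,017.20 = $31,685.50; lead counsel retains $99,017.20 − $31,685.50 = $67,331.70.

$67,331.70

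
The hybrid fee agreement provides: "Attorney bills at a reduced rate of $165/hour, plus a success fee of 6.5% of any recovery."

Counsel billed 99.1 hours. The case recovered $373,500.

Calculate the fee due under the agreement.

Hourly: 99.1 × $165 = $16,351.50
Success fee: 6.5% of $373,500 = $24,277.50
Total: $16,351.50 + $24,277.50 = $40,629.00

$40,629.00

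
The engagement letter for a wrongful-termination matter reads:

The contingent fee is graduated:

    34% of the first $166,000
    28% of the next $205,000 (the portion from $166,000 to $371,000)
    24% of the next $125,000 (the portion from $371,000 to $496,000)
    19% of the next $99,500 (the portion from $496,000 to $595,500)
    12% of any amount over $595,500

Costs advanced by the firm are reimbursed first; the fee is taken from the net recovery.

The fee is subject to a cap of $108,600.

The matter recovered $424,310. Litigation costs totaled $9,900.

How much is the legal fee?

$108,600.00

Fee base (net of costs): $424,310 − $9,900 = $414,410
First $166,000 at 34% = $56,440.00
Next $205,000 at 28% = $57,400.00
Remaining $43,410 at 24% = $10,418.40
Fee: $56,440.00 + $57,400.00 + $10,418.40 = $124,258.40
$124,258.40 exceeds the $108,600 cap, so the fee is capped at $108,600.00.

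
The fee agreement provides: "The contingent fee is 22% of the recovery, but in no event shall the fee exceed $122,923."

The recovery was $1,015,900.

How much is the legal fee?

22% of $1,015,900 = $223,498.00
That exceeds the $122,923 cap, so the fee is capped at $122,923.

$122,923.00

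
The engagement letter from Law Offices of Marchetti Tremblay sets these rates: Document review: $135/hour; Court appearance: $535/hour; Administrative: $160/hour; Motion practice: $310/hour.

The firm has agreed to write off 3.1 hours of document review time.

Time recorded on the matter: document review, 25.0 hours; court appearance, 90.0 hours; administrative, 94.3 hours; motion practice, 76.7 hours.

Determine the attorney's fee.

Document review: 25.0 × $135 = $3,375.00
Court appearance: 90.0 × $535 = $48,150.00
Administrative: 94.3 × $160 = $15,088.00
Motion practice: 76.7 × $310 = $23,777.00
Subtotal: $90,390.00
Write-off: 3.1 × $135 = $418.50
Total: $90,390.00 − $418.50 = $89,971.50

$89,971.50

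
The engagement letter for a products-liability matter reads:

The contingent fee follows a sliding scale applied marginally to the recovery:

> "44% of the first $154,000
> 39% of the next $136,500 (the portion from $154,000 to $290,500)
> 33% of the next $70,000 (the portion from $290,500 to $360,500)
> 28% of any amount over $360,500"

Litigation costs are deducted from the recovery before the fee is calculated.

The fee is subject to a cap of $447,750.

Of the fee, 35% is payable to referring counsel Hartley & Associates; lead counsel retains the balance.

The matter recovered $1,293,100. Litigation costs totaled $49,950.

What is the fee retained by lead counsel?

$254,304.05

Fee base (net of costs): $1,293,100 − $49,950 = $1,243,150
First $154,000 at 44% = $67,760.00
Next $136,500 at 39% = $53,235.00
Next $70,000 at 33% = $23,100.00
Remaining $882,650 at 28% = $247,142.00
Fee: $67,760.00 + $53,235.00 + $23,100.00 + $247,142.00 = $391,237.00
$391,237.00 is under the $447,750 cap.
Referral share: 35% of $391,237.00 = $136,932.95; lead counsel retains $391,237.00 − $136,932.95 = $254,304.05.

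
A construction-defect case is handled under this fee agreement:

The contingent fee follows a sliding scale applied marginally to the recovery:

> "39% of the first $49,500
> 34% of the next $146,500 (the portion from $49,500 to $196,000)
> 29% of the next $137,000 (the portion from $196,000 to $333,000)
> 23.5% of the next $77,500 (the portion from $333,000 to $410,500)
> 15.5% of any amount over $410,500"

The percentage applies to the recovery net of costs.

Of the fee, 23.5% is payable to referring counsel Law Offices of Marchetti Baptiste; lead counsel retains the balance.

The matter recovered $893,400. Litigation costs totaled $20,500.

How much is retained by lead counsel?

$152,028.07

Fee base (net of costs): $893,400 − $20,500 = $872,900
First $49,500 at 39% = $19,305.00
Next $146,500 at 34% = $49,810.00
Next $137,000 at 29% = $39,730.00
Next $77,500 at 23.5% = $18,212.50
Remaining $462,400 at 15.5% = $71,672.00
Fee: $19,305.00 + $49,810.00 + $39,730.00 + $18,212.50 + $71,672.00 = $198,729.50
Referral share: 23.5% of $198,729.50 = $46,701.43; lead counsel retains $198,729.50 − $46,701.43 = $152,028.07.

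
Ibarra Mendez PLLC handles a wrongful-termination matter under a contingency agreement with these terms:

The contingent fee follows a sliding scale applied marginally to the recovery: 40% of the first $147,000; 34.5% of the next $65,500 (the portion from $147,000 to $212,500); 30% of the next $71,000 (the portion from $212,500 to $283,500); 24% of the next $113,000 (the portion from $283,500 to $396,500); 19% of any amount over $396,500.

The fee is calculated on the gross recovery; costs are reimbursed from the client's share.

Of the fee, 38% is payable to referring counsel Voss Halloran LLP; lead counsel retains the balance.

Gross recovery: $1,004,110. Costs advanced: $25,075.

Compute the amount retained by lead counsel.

$152,063.31

Fee base is the gross recovery, $1,004,110; costs are reimbursed separately.
First $147,000 at 40% = $58,800.00
Next $65,500 at 34.5% = $22,597.50
Next $71,000 at 30% = $21,300.00
Next $113,000 at 24% = $27,120.00
Remaining $607,610 at 19% = $115,445.90
Fee: $58,800.00 + $22,597.50 + $21,300.00 + $27,120.00 + $115,445.90 = $245,263.40
Referral share: 38% of $245,263.40 = $93,200.09; lead counsel retains $245,263.40 − $93,200.09 = $152,063.31.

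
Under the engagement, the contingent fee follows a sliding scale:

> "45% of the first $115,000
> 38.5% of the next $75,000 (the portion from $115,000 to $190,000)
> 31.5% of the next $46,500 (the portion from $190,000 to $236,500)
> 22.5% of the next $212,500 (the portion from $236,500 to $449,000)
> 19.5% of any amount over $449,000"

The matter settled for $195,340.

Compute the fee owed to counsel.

$82,307.10

First $115,000 at 45% = $51,750.00
Next $75,000 at 38.5% = $28,875.00
Remaining $5,340 at 31.5% = $1,682.10
Fee: $51,750.00 + $28,875.00 + $1,682.10 = $82,307.10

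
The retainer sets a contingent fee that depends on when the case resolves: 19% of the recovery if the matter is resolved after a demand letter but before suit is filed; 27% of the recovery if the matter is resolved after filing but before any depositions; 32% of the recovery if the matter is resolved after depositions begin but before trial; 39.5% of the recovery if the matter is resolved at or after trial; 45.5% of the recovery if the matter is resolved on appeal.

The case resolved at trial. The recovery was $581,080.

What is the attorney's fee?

$229,526.60

The matter resolved at trial, so the 39.5% rate applies.
$581,080 × 39.5% = $229,526.60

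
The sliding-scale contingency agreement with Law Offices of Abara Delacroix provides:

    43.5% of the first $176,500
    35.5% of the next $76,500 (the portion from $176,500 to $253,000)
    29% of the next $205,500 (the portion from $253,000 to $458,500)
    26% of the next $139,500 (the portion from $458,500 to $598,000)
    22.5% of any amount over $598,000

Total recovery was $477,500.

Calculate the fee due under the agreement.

First $176,500 at 43.5% = $76,777.50
Next $76,500 at 35.5% = $27,157.50
Next $205,500 at 29% = $59,595.00
Remaining $19,000 at 26% = $4,940.00
Fee: $76,777.50 + $27,157.50 + $59,595.00 + $4,940.00 = $168,470.00

$168,470.00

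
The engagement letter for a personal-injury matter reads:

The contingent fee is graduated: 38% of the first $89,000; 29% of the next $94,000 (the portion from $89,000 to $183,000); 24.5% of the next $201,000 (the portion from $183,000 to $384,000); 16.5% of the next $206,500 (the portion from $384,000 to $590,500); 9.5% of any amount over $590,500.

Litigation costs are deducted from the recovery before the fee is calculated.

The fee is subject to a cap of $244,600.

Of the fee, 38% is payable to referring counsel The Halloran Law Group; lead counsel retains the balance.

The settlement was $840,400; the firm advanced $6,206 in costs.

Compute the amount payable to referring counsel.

$63,668.40

Fee base (net of costs): $840,400 − $6,206 = $834,194
First $89,000 at 38% = $33,820.00
Next $94,000 at 29% = $27,260.00
Next $201,000 at 24.5% = $49,245.00
Next $206,500 at 16.5% = $34,072.50
Remaining $243,694 at 9.5% = $23,150.93
Fee: $33,820.00 + $27,260.00 + $49,245.00 + $34,072.50 + $23,150.93 = $167,548.43
$167,548.43 is under the $244,600 cap.
Referral share: 38% of $167,548.43 = $63,668.40; lead counsel retains $167,548.43 − $63,668.40 = $103,880.03.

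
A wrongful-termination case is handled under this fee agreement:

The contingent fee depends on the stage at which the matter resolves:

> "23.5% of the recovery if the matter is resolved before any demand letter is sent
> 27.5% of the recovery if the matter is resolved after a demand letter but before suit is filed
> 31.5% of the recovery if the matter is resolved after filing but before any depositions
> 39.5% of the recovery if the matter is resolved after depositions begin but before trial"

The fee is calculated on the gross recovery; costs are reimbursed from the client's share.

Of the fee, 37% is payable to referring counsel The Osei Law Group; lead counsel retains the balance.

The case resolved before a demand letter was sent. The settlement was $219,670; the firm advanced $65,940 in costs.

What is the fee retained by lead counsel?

Fee base is the gross recovery, $219,670; costs are reimbursed separately.
The matter resolved before a demand letter was sent, so the 23.5% rate applies.
$219,670 × 23.5% = $51,622.45
Referral share: 37% of $51,622.45 = $19,100.31; lead counsel retains $51,622.45 − $19,100.31 = $32,522.14.

$32,522.14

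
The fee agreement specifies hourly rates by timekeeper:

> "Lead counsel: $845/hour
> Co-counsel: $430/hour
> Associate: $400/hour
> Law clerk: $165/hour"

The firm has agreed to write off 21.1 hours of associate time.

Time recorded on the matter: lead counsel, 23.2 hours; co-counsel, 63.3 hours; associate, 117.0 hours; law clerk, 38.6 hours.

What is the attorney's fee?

$91,552.00

Lead counsel: 23.2 × $845 = $19,604.00
Co-counsel: 63.3 × $430 = $27,219.00
Associate: 117.0 × $400 = $46,800.00
Law clerk: 38.6 × $165 = $6,369.00
Subtotal: $99,992.00
Write-off: 21.1 × $400 = $8,440.00
Total: $99,992.00 − $8,440.00 = $91,552.00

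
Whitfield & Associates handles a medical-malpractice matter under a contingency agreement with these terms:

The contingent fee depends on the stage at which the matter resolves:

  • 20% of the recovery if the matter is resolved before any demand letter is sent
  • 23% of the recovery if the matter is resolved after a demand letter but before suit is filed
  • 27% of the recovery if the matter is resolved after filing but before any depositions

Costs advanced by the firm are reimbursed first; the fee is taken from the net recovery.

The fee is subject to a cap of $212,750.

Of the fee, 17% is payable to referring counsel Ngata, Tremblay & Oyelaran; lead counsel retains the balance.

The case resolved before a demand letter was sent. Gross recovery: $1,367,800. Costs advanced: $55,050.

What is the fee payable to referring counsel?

Fee base (net of costs): $1,367,800 − $55,050 = $1,312,750
The matter resolved before a demand letter was sent, so the 20% rate applies.
$1,312,750 × 20% = $262,550.00
$262,550.00 exceeds the $212,750 cap, so the fee is capped at $212,750.00.
Referral share: 17% of $212,750.00 = $36,167.50; lead counsel retains $212,750.00 − $36,167.50 = $176,582.50.

$36,167.50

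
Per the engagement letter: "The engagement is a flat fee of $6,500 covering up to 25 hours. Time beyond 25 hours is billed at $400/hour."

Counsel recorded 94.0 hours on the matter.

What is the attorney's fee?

$34,100.00

Flat fee: $6,500.00
Excess hours: 94.0 − 25 = 69.0
Overrun: 69.0 × $400 = $27,600.00
Total: $6,500.00 + $27,600.00 = $34,100.00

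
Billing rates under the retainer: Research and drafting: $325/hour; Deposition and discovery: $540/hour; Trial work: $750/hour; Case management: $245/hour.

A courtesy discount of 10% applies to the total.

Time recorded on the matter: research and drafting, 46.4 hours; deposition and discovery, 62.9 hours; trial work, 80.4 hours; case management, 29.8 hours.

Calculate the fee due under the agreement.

Research and drafting: 46.4 × $325 = $15,080.00
Deposition and discovery: 62.9 × $540 = $33,966.00
Trial work: 80.4 × $750 = $60,300.00
Case management: 29.8 × $245 = $7,301.00
Subtotal: $116,647.00
Less 10% discount: −$11,664.70
Total: $116,647.00 − $11,664.70 = $104,982.30

$104,982.30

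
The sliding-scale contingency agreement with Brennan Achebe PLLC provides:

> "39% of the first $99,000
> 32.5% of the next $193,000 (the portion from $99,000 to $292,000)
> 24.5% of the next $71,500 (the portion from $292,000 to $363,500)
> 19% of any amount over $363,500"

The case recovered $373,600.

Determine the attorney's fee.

$120,771.50

First $99,000 at 39% = $38,610.00
Next $193,000 at 32.5% = $62,725.00
Next $71,500 at 24.5% = $17,517.50
Remaining $10,100 at 19% = $1,919.00
Fee: $38,610.00 + $62,725.00 + $17,517.50 + $1,919.00 = $120,771.50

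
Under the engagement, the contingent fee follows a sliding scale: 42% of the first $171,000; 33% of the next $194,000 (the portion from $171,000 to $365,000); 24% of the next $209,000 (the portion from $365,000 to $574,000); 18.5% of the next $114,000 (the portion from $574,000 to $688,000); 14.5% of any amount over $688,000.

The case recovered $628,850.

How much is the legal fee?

$196,147.25

First $171,000 at 42% = $71,820.00
Next $194,000 at 33% = $64,020.00
Next $209,000 at 24% = $50,160.00
Remaining $54,850 at 18.5% = $10,147.25
Fee: $71,820.00 + $64,020.00 + $50,160.00 + $10,147.25 = $196,147.25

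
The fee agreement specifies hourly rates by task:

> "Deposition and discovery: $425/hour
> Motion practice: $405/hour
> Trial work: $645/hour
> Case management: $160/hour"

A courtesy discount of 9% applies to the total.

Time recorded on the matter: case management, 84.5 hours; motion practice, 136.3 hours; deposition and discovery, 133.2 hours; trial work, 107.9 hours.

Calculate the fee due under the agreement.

Deposition and discovery: 133.2 × $425 = $56,610.00
Motion practice: 136.3 × $405 = $55,201.50
Trial work: 107.9 × $645 = $69,595.50
Case management: 84.5 × $160 = $13,520.00
Subtotal: $194,927.00
Less 9% discount: −$17,543.43
Total: $194,927.00 − $17,543.43 = $177,383.57

$177,383.57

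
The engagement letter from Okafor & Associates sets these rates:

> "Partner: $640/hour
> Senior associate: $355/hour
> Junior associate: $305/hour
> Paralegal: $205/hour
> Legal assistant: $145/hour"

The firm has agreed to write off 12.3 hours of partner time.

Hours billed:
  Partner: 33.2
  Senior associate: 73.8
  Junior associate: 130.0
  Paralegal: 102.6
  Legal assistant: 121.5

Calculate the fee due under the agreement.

$117,875.50

Partner: 33.2 × $640 = $21,248.00
Senior associate: 73.8 × $355 = $26,199.00
Junior associate: 130.0 × $305 = $39,650.00
Paralegal: 102.6 × $205 = $21,033.00
Legal assistant: 121.5 × $145 = $17,617.50
Subtotal: $125,747.50
Write-off: 12.3 × $640 = $7,872.00
Total: $125,747.50 − $7,872.00 = $117,875.50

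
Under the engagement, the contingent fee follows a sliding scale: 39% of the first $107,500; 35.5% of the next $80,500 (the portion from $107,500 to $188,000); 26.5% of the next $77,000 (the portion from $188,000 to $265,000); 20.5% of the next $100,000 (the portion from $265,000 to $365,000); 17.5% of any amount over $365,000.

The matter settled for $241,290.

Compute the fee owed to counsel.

First $107,500 at 39% = $41,925.00
Next $80,500 at 35.5% = $28,577.50
Remaining $53,290 at 26.5% = $14,121.85
Fee: $41,925.00 + $28,577.50 + $14,121.85 = $84,624.35

$84,624.35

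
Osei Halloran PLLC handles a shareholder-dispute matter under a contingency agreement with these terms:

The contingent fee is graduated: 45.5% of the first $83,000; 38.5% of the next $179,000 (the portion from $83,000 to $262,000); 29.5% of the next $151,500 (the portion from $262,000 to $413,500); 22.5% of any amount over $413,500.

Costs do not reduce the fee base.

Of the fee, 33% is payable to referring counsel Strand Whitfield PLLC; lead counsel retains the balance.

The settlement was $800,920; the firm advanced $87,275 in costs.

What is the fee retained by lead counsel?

$159,823.14

Fee base is the gross recovery, $800,920; costs are reimbursed separately.
First $83,000 at 45.5% = $37,765.00
Next $179,000 at 38.5% = $68,915.00
Next $151,500 at 29.5% = $44,692.50
Remaining $387,420 at 22.5% = $87,169.50
Fee: $37,765.00 + $68,915.00 + $44,692.50 + $87,169.50 = $238,542.00
Referral share: 33% of $238,542.00 = $78,718.86; lead counsel retains $238,542.00 − $78,718.86 = $159,823.14.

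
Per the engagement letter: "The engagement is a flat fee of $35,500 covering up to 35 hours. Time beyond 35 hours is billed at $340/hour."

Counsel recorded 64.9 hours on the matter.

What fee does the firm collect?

Flat fee: $35,500.00
Excess hours: 64.9 − 35 = 29.9
Overrun: 29.9 × $340 = $10,166.00
Total: $35,500.00 + $10,166.00 = $45,666.00

$45,666.00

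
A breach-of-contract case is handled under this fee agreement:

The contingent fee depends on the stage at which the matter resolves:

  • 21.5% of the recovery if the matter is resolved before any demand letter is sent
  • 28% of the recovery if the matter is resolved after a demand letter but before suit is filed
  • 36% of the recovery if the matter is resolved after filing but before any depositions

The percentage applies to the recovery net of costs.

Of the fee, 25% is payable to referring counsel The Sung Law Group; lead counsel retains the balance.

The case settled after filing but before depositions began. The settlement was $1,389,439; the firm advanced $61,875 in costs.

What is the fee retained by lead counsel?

Fee base (net of costs): $1,389,439 − $61,875 = $1,327,564
The matter settled after filing but before depositions began, so the 36% rate applies.
$1,327,564 × 36% = $477,923.04
Referral share: 25% of $477,923.04 = $119,480.76; lead counsel retains $477,923.04 − $119,480.76 = $358,442.28.

$358,442.28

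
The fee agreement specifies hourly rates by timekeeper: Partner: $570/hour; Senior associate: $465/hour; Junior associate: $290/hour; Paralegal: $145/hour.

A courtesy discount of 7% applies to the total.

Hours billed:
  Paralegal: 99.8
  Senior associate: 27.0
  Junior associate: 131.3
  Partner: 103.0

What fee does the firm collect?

$115,146.09

Partner: 103.0 × $570 = $58,710.00
Senior associate: 27.0 × $465 = $12,555.00
Junior associate: 131.3 × $290 = $38,077.00
Paralegal: 99.8 × $145 = $14,471.00
Subtotal: $123,813.00
Less 7% discount: −$8,666.91
Total: $123,813.00 − $8,666.91 = $115,146.09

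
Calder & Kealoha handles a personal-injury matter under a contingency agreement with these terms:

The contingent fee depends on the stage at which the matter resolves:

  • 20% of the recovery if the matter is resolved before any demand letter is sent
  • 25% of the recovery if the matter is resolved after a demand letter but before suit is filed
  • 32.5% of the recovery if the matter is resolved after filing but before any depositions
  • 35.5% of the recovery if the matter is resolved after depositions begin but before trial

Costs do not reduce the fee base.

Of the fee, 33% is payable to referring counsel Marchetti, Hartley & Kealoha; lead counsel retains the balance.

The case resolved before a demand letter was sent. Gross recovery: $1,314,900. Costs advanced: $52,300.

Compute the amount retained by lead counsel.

Fee base is the gross recovery, $1,314,900; costs are reimbursed separately.
The matter resolved before a demand letter was sent, so the 20% rate applies.
$1,314,900 × 20% = $262,980.00
Referral share: 33% of $262,980.00 = $86,783.40; lead counsel retains $262,980.00 − $86,783.40 = $176,196.60.

$176,196.60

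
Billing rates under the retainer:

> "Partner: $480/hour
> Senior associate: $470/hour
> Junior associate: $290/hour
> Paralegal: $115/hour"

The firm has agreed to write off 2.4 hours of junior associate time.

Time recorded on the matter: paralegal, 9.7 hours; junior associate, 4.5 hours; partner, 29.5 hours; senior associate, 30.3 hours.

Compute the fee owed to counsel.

$30,125.50

Partner: 29.5 × $480 = $14,160.00
Senior associate: 30.3 × $470 = $14,241.00
Junior associate: 4.5 × $290 = $1,305.00
Paralegal: 9.7 × $115 = $1,115.50
Subtotal: $30,821.50
Write-off: 2.4 × $290 = $696.00
Total: $30,821.50 − $696.00 = $30,125.50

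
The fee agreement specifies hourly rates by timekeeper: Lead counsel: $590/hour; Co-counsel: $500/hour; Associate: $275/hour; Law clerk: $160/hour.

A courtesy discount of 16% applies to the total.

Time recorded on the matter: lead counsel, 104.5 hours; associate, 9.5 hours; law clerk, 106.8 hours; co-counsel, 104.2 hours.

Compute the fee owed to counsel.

$112,102.62

Lead counsel: 104.5 × $590 = $61,655.00
Co-counsel: 104.2 × $500 = $52,100.00
Associate: 9.5 × $275 = $2,612.50
Law clerk: 106.8 × $160 = $17,088.00
Subtotal: $133,455.50
Less 16% discount: −$21,352.88
Total: $133,455.50 − $21,352.88 = $112,102.62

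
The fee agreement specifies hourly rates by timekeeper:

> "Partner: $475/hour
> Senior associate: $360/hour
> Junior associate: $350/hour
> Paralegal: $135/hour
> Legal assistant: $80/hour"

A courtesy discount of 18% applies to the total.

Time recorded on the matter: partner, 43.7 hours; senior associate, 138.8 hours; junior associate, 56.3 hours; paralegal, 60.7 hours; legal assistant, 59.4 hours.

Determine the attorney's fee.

Partner: 43.7 × $475 = $20,757.50
Senior associate: 138.8 × $360 = $49,968.00
Junior associate: 56.3 × $350 = $19,705.00
Paralegal: 60.7 × $135 = $8,194.50
Legal assistant: 59.4 × $80 = $4,752.00
Subtotal: $103,377.00
Less 18% discount: −$18,607.86
Total: $103,377.00 − $18,607.86 = $84,769.14

$84,769.14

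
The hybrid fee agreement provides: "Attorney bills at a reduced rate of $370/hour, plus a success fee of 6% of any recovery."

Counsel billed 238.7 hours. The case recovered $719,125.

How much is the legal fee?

Hourly: 238.7 × $370 = $88,319.00
Success fee: 6% of $719,125 = $43,147.50
Total: $88,319.00 + $43,147.50 = $131,466.50

$131,466.50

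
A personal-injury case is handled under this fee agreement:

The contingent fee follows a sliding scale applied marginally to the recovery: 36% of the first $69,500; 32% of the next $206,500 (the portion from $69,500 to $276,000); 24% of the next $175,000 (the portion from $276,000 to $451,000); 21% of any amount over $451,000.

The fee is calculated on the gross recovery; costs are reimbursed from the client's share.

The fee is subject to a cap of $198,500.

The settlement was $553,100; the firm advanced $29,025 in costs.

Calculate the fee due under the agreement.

$154,541.00

Fee base is the gross recovery, $553,100; costs are reimbursed separately.
First $69,500 at 36% = $25,020.00
Next $206,500 at 32% = $66,080.00
Next $175,000 at 24% = $42,000.00
Remaining $102,100 at 21% = $21,441.00
Fee: $25,020.00 + $66,080.00 + $42,000.00 + $21,441.00 = $154,541.00
$154,541.00 is under the $198,500 cap.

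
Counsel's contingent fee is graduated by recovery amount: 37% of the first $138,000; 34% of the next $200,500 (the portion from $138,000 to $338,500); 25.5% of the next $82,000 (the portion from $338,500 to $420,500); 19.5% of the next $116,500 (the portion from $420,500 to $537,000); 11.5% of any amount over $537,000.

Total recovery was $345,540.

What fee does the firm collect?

$121,025.20

First $138,000 at 37% = $51,060.00
Next $200,500 at 34% = $68,170.00
Remaining $7,040 at 25.5% = $1,795.20
Fee: $51,060.00 + $68,170.00 + $1,795.20 = $121,025.20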